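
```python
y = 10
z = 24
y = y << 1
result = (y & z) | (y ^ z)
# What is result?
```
Trace:
  y=10
  y=10, z=24
  y=20, z=24
  y=20, z=24, result=28

Final answer: 28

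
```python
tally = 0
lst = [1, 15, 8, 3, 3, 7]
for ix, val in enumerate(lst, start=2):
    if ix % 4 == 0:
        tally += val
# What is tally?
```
Trace:
  tally=0
  tally=0, ix=2, val=1
  tally=0, ix=3, val=15
  tally=8, ix=4, val=8
  tally=8, ix=5, val=3
  tally=8, ix=6, val=3
  tally=8, ix=7, val=7

Final answer: 8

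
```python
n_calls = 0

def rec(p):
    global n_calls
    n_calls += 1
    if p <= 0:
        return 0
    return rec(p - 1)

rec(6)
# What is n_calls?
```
Call trace:
rec(p=6)
  rec(p=5)
    rec(p=4)
      rec(p=3)
        rec(p=2)
          rec(p=1)
            rec(p=0)
            -> return 0
          -> return 0
        -> return 0
      -> return 0
    -> return 0
  -> return 0
-> return 0

n_calls is incremented once per call. rec is entered once for each p = 6, 5, 4, 3, 2, 1, 0 (the p <= 0 call returns without recursing), i.e. 6 + 1 calls.
n_calls = 7

Final answer: 7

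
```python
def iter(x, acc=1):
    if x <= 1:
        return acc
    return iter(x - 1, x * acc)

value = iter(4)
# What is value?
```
Call trace:
iter(x=4, acc=1)
  iter(x=3, acc=4)
    iter(x=2, acc=12)
      iter(x=1, acc=24)
      -> return 24
    -> return 24
  -> return 24
-> return 24

Final answer: 24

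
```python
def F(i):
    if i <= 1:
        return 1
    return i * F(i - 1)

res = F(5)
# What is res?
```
Call trace:
F(i=5)
  F(i=4)
    F(i=3)
      F(i=2)
        F(i=1)
        -> return 1
      -> return 2
    -> return 6
  -> return 24
-> return 120

Final answer: 120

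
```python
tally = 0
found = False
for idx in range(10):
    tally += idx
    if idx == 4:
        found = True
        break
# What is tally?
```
Trace:
  tally=0
  tally=0, found=False
  tally=0, found=False, idx=0
  tally=1, found=False, idx=1
  tally=3, found=False, idx=2
  tally=6, found=False, idx=3
  tally=10, found=True, idx=4

Final answer: 10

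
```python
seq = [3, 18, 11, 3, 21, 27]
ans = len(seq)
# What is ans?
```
Trace:
  seq=[3, 18, 11, 3, 21, 27]
  seq=[3, 18, 11, 3, 21, 27], ans=6

Final answer: 6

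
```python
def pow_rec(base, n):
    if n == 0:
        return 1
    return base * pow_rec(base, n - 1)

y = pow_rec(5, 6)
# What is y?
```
Call trace:
pow_rec(base=5, n=6)
  pow_rec(base=5, n=5)
    pow_rec(base=5, n=4)
      pow_rec(base=5, n=3)
        pow_rec(base=5, n=2)
          pow_rec(base=5, n=1)
            pow_rec(base=5, n=0)
            -> return 1
          -> return 5
        -> return 25
      -> return 125
    -> return 625
  -> return 3125
-> return 15625

Final answer: 15625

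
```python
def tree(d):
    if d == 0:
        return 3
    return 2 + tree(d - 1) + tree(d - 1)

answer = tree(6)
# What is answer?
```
Call trace (a repeated sub-call is expanded the first time; later identical calls just restate its return value):
tree(d=6)
  tree(d=5)
    tree(d=4)
      tree(d=3)
        tree(d=2)
          tree(d=1)
            tree(d=0)
            -> return 3
            tree(d=0)
            -> return 3
          -> return 8
          tree(d=1) -> return 8  (same call as traced above)
        -> return 18
        tree(d=2) -> return 18  (same call as traced above)
      -> return 38
      tree(d=3) -> return 38  (same call as traced above)
    -> return 78
    tree(d=4) -> return 78  (same call as traced above)
  -> return 158
  tree(d=5) -> return 158  (same call as traced above)
-> return 318

Final answer: 318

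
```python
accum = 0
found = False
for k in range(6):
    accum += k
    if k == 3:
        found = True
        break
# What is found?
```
Trace:
  accum=0
  accum=0, found=False
  accum=0, found=False, k=0
  accum=1, found=False, k=1
  accum=3, found=False, k=2
  accum=6, found=True, k=3

Final answer: True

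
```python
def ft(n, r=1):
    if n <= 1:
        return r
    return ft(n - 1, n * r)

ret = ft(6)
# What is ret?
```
Call trace:
ft(n=6, r=1)
  ft(n=5, r=6)
    ft(n=4, r=30)
      ft(n=3, r=120)
        ft(n=2, r=360)
          ft(n=1, r=720)
          -> return 720
        -> return 720
      -> return 720
    -> return 720
  -> return 720
-> return 720

Final answer: 720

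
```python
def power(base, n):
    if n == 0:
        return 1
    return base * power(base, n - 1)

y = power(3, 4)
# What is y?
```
Call trace:
power(base=3, n=4)
  power(base=3, n=3)
    power(base=3, n=2)
      power(base=3, n=1)
        power(base=3, n=0)
        -> return 1
      -> return 3
    -> return 9
  -> return 27
-> return 81

Final answer: 81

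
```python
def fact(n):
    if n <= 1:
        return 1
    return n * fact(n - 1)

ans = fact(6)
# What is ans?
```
Call trace:
fact(n=6)
  fact(n=5)
    fact(n=4)
      fact(n=3)
        fact(n=2)
          fact(n=1)
          -> return 1
        -> return 2
      -> return 6
    -> return 24
  -> return 120
-> return 720

Final answer: 720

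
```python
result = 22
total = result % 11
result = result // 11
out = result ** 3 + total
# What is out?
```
Trace:
  result=22
  result=22, total=0
  result=2, total=0
  result=2, total=0, out=8

Final answer: 8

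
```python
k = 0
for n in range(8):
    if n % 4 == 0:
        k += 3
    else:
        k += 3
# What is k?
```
Trace:
  k=0
  k=3, n=0
  k=6, n=1
  k=9, n=2
  k=12, n=3
  k=15, n=4
  k=18, n=5
  k=21, n=6
  k=24, n=7

Final answer: 24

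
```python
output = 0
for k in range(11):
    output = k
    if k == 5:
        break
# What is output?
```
Trace:
  output=0
  output=0, k=0
  output=1, k=1
  output=2, k=2
  output=3, k=3
  output=4, k=4
  output=5, k=5

Final answer: 5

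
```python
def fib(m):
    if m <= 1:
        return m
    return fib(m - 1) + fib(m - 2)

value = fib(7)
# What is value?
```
Call trace (a repeated sub-call is expanded the first time; later identical calls just restate its return value):
fib(m=7)
  fib(m=6)
    fib(m=5)
      fib(m=4)
        fib(m=3)
          fib(m=2)
            fib(m=1)
            -> return 1
            fib(m=0)
            -> return 0
          -> return 1
          fib(m=1)
          -> return 1
        -> return 2
        fib(m=2) -> return 1  (same call as traced above)
      -> return 3
      fib(m=3) -> return 2  (same call as traced above)
    -> return 5
    fib(m=4) -> return 3  (same call as traced above)
  -> return 8
  fib(m=5) -> return 5  (same call as traced above)
-> return 13

Final answer: 13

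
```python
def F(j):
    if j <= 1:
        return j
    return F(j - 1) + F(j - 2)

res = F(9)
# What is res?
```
Call trace (a repeated sub-call is expanded the first time; later identical calls just restate its return value):
F(j=9)
  F(j=8)
    F(j=7)
      F(j=6)
        F(j=5)
          F(j=4)
            F(j=3)
              F(j=2)
                F(j=1)
                -> return 1
                F(j=0)
                -> return 0
              -> return 1
              F(j=1)
              -> return 1
            -> return 2
            F(j=2) -> return 1  (same call as traced above)
          -> return 3
          F(j=3) -> return 2  (same call as traced above)
        -> return 5
        F(j=4) -> return 3  (same call as traced above)
      -> return 8
      F(j=5) -> return 5  (same call as traced above)
    -> return 13
    F(j=6) -> return 8  (same call as traced above)
  -> return 21
  F(j=7) -> return 13  (same call as traced above)
-> return 34

Final answer: 34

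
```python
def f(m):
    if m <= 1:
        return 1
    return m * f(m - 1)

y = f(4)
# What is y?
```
Call trace:
f(m=4)
  f(m=3)
    f(m=2)
      f(m=1)
      -> return 1
    -> return 2
  -> return 6
-> return 24

Final answer: 24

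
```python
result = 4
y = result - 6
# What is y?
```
Trace:
  result=4
  result=4, y=-2

Final answer: -2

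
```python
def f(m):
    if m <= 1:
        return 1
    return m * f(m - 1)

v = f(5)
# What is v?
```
Call trace:
f(m=5)
  f(m=4)
    f(m=3)
      f(m=2)
        f(m=1)
        -> return 1
      -> return 2
    -> return 6
  -> return 24
-> return 120

Final answer: 120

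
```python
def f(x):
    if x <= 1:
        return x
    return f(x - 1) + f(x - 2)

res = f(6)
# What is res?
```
Call trace (a repeated sub-call is expanded the first time; later identical calls just restate its return value):
f(x=6)
  f(x=5)
    f(x=4)
      f(x=3)
        f(x=2)
          f(x=1)
          -> return 1
          f(x=0)
          -> return 0
        -> return 1
        f(x=1)
        -> return 1
      -> return 2
      f(x=2) -> return 1  (same call as traced above)
    -> return 3
    f(x=3) -> return 2  (same call as traced above)
  -> return 5
  f(x=4) -> return 3  (same call as traced above)
-> return 8

Final answer: 8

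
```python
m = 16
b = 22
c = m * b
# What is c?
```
Trace:
  m=16
  m=16, b=22
  m=16, b=22, c=352

Final answer: 352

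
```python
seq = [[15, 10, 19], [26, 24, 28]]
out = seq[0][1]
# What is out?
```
Trace:
  seq=[[15, 10, 19], [26, 24, 28]]
  seq=[[15, 10, 19], [26, 24, 28]], out=10

Final answer: 10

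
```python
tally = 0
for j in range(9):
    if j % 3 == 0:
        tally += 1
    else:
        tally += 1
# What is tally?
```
Trace:
  tally=0
  tally=1, j=0
  tally=2, j=1
  tally=3, j=2
  tally=4, j=3
  tally=5, j=4
  tally=6, j=5
  tally=7, j=6
  tally=8, j=7
  tally=9, j=8

Final answer: 9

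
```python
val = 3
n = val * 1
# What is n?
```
Trace:
  val=3
  val=3, n=3

Final answer: 3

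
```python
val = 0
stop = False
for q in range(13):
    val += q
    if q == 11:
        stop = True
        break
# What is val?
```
Trace:
  val=0
  val=0, stop=False
  val=0, stop=False, q=0
  val=1, stop=False, q=1
  val=3, stop=False, q=2
  val=6, stop=False, q=3
  val=10, stop=False, q=4
  val=15, stop=False, q=5
  val=21, stop=False, q=6
  val=28, stop=False, q=7
  val=36, stop=False, q=8
  val=45, stop=False, q=9
  val=55, stop=False, q=10
  val=66, stop=True, q=11

Final answer: 66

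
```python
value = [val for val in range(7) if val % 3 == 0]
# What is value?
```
Trace:
  val=0
  val=1
  val=2
  val=3
  val=4
  val=5
  val=6
  value=[0, 3, 6]

Final answer: [0, 3, 6]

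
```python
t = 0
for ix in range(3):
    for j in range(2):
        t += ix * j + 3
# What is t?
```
Trace:
  t=0
  t=3, ix=0, j=0
  t=6, ix=0, j=1
  t=9, ix=1, j=0
  t=13, ix=1, j=1
  t=16, ix=2, j=0
  t=21, ix=2, j=1

Final answer: 21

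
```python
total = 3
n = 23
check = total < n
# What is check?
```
Trace:
  total=3
  total=3, n=23
  total=3, n=23, check=True

Final answer: True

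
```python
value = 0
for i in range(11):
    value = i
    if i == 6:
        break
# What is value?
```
Trace:
  value=0
  value=0, i=0
  value=1, i=1
  value=2, i=2
  value=3, i=3
  value=4, i=4
  value=5, i=5
  value=6, i=6

Final answer: 6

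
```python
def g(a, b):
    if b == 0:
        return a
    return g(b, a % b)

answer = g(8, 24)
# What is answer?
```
Call trace:
g(a=8, b=24)
  g(a=24, b=8)
    g(a=8, b=0)
    -> return 8
  -> return 8
-> return 8

Final answer: 8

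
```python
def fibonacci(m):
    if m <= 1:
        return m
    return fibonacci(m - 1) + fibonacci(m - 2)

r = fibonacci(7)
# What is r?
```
Call trace (a repeated sub-call is expanded the first time; later identical calls just restate its return value):
fibonacci(m=7)
  fibonacci(m=6)
    fibonacci(m=5)
      fibonacci(m=4)
        fibonacci(m=3)
          fibonacci(m=2)
            fibonacci(m=1)
            -> return 1
            fibonacci(m=0)
            -> return 0
          -> return 1
          fibonacci(m=1)
          -> return 1
        -> return 2
        fibonacci(m=2) -> return 1  (same call as traced above)
      -> return 3
      fibonacci(m=3) -> return 2  (same call as traced above)
    -> return 5
    fibonacci(m=4) -> return 3  (same call as traced above)
  -> return 8
  fibonacci(m=5) -> return 5  (same call as traced above)
-> return 13

Final answer: 13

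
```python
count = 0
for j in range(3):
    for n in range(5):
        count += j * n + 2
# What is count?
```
Trace:
  count=0
  count=2, j=0, n=0
  count=4, j=0, n=1
  count=6, j=0, n=2
  count=8, j=0, n=3
  count=10, j=0, n=4
  count=12, j=1, n=0
  count=15, j=1, n=1
  count=19, j=1, n=2
  count=24, j=1, n=3
  count=30, j=1, n=4
  count=32, j=2, n=0
  count=36, j=2, n=1
  count=42, j=2, n=2
  count=50, j=2, n=3
  count=60, j=2, n=4

Final answer: 60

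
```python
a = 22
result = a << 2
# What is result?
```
Trace:
  a=22
  a=22, result=88

Final answer: 88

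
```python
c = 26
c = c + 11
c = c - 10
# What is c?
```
Trace:
  c=26
  c=37
  c=27

Final answer: 27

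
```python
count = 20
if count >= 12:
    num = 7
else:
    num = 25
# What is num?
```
Trace:
  count=20
  count=20, num=7

Final answer: 7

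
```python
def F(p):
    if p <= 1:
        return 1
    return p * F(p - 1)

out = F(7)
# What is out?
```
Call trace:
F(p=7)
  F(p=6)
    F(p=5)
      F(p=4)
        F(p=3)
          F(p=2)
            F(p=1)
            -> return 1
          -> return 2
        -> return 6
      -> return 24
    -> return 120
  -> return 720
-> return 5040

Final answer: 5040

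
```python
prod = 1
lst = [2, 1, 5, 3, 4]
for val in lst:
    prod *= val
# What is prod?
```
Trace:
  prod=1
  prod=2, val=2
  prod=2, val=1
  prod=10, val=5
  prod=30, val=3
  prod=120, val=4

Final answer: 120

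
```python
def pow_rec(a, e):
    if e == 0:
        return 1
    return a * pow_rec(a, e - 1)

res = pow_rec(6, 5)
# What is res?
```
Call trace:
pow_rec(a=6, e=5)
  pow_rec(a=6, e=4)
    pow_rec(a=6, e=3)
      pow_rec(a=6, e=2)
        pow_rec(a=6, e=1)
          pow_rec(a=6, e=0)
          -> return 1
        -> return 6
      -> return 36
    -> return 216
  -> return 1296
-> return 7776

Final answer: 7776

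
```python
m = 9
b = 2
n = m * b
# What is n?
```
Trace:
  m=9
  m=9, b=2
  m=9, b=2, n=18

Final answer: 18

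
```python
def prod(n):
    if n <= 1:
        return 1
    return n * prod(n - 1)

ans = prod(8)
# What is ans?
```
Call trace:
prod(n=8)
  prod(n=7)
    prod(n=6)
      prod(n=5)
        prod(n=4)
          prod(n=3)
            prod(n=2)
              prod(n=1)
              -> return 1
            -> return 2
          -> return 6
        -> return 24
      -> return 120
    -> return 720
  -> return 5040
-> return 40320

Final answer: 40320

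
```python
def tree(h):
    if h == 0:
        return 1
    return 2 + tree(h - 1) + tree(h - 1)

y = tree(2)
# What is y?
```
Call trace (a repeated sub-call is expanded the first time; later identical calls just restate its return value):
tree(h=2)
  tree(h=1)
    tree(h=0)
    -> return 1
    tree(h=0)
    -> return 1
  -> return 4
  tree(h=1) -> return 4  (same call as traced above)
-> return 10

Final answer: 10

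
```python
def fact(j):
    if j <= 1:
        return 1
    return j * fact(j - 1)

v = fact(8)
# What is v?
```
Call trace:
fact(j=8)
  fact(j=7)
    fact(j=6)
      fact(j=5)
        fact(j=4)
          fact(j=3)
            fact(j=2)
              fact(j=1)
              -> return 1
            -> return 2
          -> return 6
        -> return 24
      -> return 120
    -> return 720
  -> return 5040
-> return 40320

Final answer: 40320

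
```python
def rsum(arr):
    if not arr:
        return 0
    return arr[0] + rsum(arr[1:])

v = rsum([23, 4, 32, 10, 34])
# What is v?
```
Call trace:
rsum(arr=[23, 4, 32, 10, 34])
  rsum(arr=[4, 32, 10, 34])
    rsum(arr=[32, 10, 34])
      rsum(arr=[10, 34])
        rsum(arr=[34])
          rsum(arr=[])
          -> return 0
        -> return 34
      -> return 44
    -> return 76
  -> return 80
-> return 103

Final answer: 103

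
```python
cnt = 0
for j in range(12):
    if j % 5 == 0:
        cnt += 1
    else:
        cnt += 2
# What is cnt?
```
Trace:
  cnt=0
  cnt=1, j=0
  cnt=3, j=1
  cnt=5, j=2
  cnt=7, j=3
  cnt=9, j=4
  cnt=10, j=5
  cnt=12, j=6
  cnt=14, j=7
  cnt=16, j=8
  cnt=18, j=9
  cnt=19, j=10
  cnt=21, j=11

Final answer: 21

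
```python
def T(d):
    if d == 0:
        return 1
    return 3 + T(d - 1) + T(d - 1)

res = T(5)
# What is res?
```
Call trace (a repeated sub-call is expanded the first time; later identical calls just restate its return value):
T(d=5)
  T(d=4)
    T(d=3)
      T(d=2)
        T(d=1)
          T(d=0)
          -> return 1
          T(d=0)
          -> return 1
        -> return 5
        T(d=1) -> return 5  (same call as traced above)
      -> return 13
      T(d=2) -> return 13  (same call as traced above)
    -> return 29
    T(d=3) -> return 29  (same call as traced above)
  -> return 61
  T(d=4) -> return 61  (same call as traced above)
-> return 125

Final answer: 125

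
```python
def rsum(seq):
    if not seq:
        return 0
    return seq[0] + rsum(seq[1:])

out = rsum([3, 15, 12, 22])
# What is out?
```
Call trace:
rsum(seq=[3, 15, 12, 22])
  rsum(seq=[15, 12, 22])
    rsum(seq=[12, 22])
      rsum(seq=[22])
        rsum(seq=[])
        -> return 0
      -> return 22
    -> return 34
  -> return 49
-> return 52

Final answer: 52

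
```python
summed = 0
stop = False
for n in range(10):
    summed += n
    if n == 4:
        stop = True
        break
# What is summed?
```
Trace:
  summed=0
  summed=0, stop=False
  summed=0, stop=False, n=0
  summed=1, stop=False, n=1
  summed=3, stop=False, n=2
  summed=6, stop=False, n=3
  summed=10, stop=True, n=4

Final answer: 10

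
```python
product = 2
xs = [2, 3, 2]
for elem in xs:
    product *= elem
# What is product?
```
Trace:
  product=2
  product=4, elem=2
  product=12, elem=3
  product=24, elem=2

Final answer: 24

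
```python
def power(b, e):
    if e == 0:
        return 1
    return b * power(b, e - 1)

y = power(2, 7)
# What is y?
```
Call trace:
power(b=2, e=7)
  power(b=2, e=6)
    power(b=2, e=5)
      power(b=2, e=4)
        power(b=2, e=3)
          power(b=2, e=2)
            power(b=2, e=1)
              power(b=2, e=0)
              -> return 1
            -> return 2
          -> return 4
        -> return 8
      -> return 16
    -> return 32
  -> return 64
-> return 128

Final answer: 128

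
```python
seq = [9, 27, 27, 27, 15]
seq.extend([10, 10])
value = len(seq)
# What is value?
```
Trace:
  seq=[9, 27, 27, 27, 15]
  seq=[9, 27, 27, 27, 15, 10, 10]
  seq=[9, 27, 27, 27, 15, 10, 10], value=7

Final answer: 7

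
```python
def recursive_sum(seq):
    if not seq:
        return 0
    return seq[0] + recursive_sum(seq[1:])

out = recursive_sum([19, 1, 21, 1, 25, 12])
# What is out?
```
Call trace:
recursive_sum(seq=[19, 1, 21, 1, 25, 12])
  recursive_sum(seq=[1, 21, 1, 25, 12])
    recursive_sum(seq=[21, 1, 25, 12])
      recursive_sum(seq=[1, 25, 12])
        recursive_sum(seq=[25, 12])
          recursive_sum(seq=[12])
            recursive_sum(seq=[])
            -> return 0
          -> return 12
        -> return 37
      -> return 38
    -> return 59
  -> return 60
-> return 79

Final answer: 79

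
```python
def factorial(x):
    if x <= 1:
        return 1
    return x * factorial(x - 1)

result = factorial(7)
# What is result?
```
Call trace:
factorial(x=7)
  factorial(x=6)
    factorial(x=5)
      factorial(x=4)
        factorial(x=3)
          factorial(x=2)
            factorial(x=1)
            -> return 1
          -> return 2
        -> return 6
      -> return 24
    -> return 120
  -> return 720
-> return 5040

Final answer: 5040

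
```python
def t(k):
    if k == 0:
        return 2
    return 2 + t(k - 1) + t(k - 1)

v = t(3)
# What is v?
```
Call trace (a repeated sub-call is expanded the first time; later identical calls just restate its return value):
t(k=3)
  t(k=2)
    t(k=1)
      t(k=0)
      -> return 2
      t(k=0)
      -> return 2
    -> return 6
    t(k=1) -> return 6  (same call as traced above)
  -> return 14
  t(k=2) -> return 14  (same call as traced above)
-> return 30

Final answer: 30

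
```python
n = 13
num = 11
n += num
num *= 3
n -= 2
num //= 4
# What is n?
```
Trace:
  n=13
  n=13, num=11
  n=24, num=11
  n=24, num=33
  n=22, num=33
  n=22, num=8

Final answer: 22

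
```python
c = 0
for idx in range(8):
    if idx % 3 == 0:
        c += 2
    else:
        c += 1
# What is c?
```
Trace:
  c=0
  c=2, idx=0
  c=3, idx=1
  c=4, idx=2
  c=6, idx=3
  c=7, idx=4
  c=8, idx=5
  c=10, idx=6
  c=11, idx=7

Final answer: 11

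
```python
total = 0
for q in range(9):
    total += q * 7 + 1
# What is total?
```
Trace:
  total=0
  total=1, q=0
  total=9, q=1
  total=24, q=2
  total=46, q=3
  total=75, q=4
  total=111, q=5
  total=154, q=6
  total=204, q=7
  total=261, q=8

Final answer: 261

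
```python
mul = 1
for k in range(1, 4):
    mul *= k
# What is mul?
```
Trace:
  mul=1
  mul=1, k=1
  mul=2, k=2
  mul=6, k=3

Final answer: 6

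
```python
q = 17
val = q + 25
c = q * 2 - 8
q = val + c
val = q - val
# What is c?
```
Trace:
  q=17
  q=17, val=42
  q=17, val=42, c=26
  q=68, val=42, c=26
  q=68, val=26, c=26

Final answer: 26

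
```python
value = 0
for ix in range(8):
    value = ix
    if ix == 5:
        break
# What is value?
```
Trace:
  value=0
  value=0, ix=0
  value=1, ix=1
  value=2, ix=2
  value=3, ix=3
  value=4, ix=4
  value=5, ix=5

Final answer: 5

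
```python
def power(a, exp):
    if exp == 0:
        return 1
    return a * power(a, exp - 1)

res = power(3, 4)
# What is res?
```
Call trace:
power(a=3, exp=4)
  power(a=3, exp=3)
    power(a=3, exp=2)
      power(a=3, exp=1)
        power(a=3, exp=0)
        -> return 1
      -> return 3
    -> return 9
  -> return 27
-> return 81

Final answer: 81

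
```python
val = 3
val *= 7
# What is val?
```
Trace:
  val=3
  val=21

Final answer: 21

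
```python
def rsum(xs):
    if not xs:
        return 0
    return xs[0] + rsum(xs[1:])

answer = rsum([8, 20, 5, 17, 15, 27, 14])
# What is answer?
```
Call trace:
rsum(xs=[8, 20, 5, 17, 15, 27, 14])
  rsum(xs=[20, 5, 17, 15, 27, 14])
    rsum(xs=[5, 17, 15, 27, 14])
      rsum(xs=[17, 15, 27, 14])
        rsum(xs=[15, 27, 14])
          rsum(xs=[27, 14])
            rsum(xs=[14])
              rsum(xs=[])
              -> return 0
            -> return 14
          -> return 41
        -> return 56
      -> return 73
    -> return 78
  -> return 98
-> return 106

Final answer: 106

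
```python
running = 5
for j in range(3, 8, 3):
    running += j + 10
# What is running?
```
Trace:
  running=5
  running=18, j=3
  running=34, j=6

Final answer: 34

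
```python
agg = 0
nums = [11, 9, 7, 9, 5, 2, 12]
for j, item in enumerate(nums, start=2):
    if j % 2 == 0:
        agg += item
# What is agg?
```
Trace:
  agg=0
  agg=11, j=2, item=11
  agg=11, j=3, item=9
  agg=18, j=4, item=7
  agg=18, j=5, item=9
  agg=23, j=6, item=5
  agg=23, j=7, item=2
  agg=35, j=8, item=12

Final answer: 35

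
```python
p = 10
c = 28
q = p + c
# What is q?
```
Trace:
  p=10
  p=10, c=28
  p=10, c=28, q=38

Final answer: 38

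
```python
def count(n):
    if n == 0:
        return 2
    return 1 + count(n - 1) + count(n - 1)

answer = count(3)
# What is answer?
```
Call trace (a repeated sub-call is expanded the first time; later identical calls just restate its return value):
count(n=3)
  count(n=2)
    count(n=1)
      count(n=0)
      -> return 2
      count(n=0)
      -> return 2
    -> return 5
    count(n=1) -> return 5  (same call as traced above)
  -> return 11
  count(n=2) -> return 11  (same call as traced above)
-> return 23

Final answer: 23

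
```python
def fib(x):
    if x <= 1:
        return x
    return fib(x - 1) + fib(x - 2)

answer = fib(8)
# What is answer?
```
Call trace (a repeated sub-call is expanded the first time; later identical calls just restate its return value):
fib(x=8)
  fib(x=7)
    fib(x=6)
      fib(x=5)
        fib(x=4)
          fib(x=3)
            fib(x=2)
              fib(x=1)
              -> return 1
              fib(x=0)
              -> return 0
            -> return 1
            fib(x=1)
            -> return 1
          -> return 2
          fib(x=2) -> return 1  (same call as traced above)
        -> return 3
        fib(x=3) -> return 2  (same call as traced above)
      -> return 5
      fib(x=4) -> return 3  (same call as traced above)
    -> return 8
    fib(x=5) -> return 5  (same call as traced above)
  -> return 13
  fib(x=6) -> return 8  (same call as traced above)
-> return 21

Final answer: 21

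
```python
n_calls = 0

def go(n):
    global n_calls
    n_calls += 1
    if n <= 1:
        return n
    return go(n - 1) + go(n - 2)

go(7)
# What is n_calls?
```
Call trace (a repeated sub-call is expanded the first time; later identical calls just restate its return value):
go(n=7)
  go(n=6)
    go(n=5)
      go(n=4)
        go(n=3)
          go(n=2)
            go(n=1)
            -> return 1
            go(n=0)
            -> return 0
          -> return 1
          go(n=1)
          -> return 1
        -> return 2
        go(n=2) -> return 1  (same call as traced above)
      -> return 3
      go(n=3) -> return 2  (same call as traced above)
    -> return 5
    go(n=4) -> return 3  (same call as traced above)
  -> return 8
  go(n=5) -> return 5  (same call as traced above)
-> return 13

n_calls is incremented once per call, so count the calls in each subtree. Let C(n) = number of calls made by go(n).
C(0) = C(1) = 1 (base case, no recursion); C(n) = 1 + C(n - 1) + C(n - 2) otherwise.
C(2) = 1 + C(1) + C(0) = 1 + 1 + 1 = 3
C(3) = 1 + C(2) + C(1) = 1 + 3 + 1 = 5
C(4) = 1 + C(3) + C(2) = 1 + 5 + 3 = 9
C(5) = 1 + C(4) + C(3) = 1 + 9 + 5 = 15
C(6) = 1 + C(5) + C(4) = 1 + 15 + 9 = 25
C(7) = 1 + C(6) + C(5) = 1 + 25 + 15 = 41
n_calls = C(7) = 41

Final answer: 41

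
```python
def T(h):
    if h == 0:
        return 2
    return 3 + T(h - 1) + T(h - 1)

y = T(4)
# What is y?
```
Call trace (a repeated sub-call is expanded the first time; later identical calls just restate its return value):
T(h=4)
  T(h=3)
    T(h=2)
      T(h=1)
        T(h=0)
        -> return 2
        T(h=0)
        -> return 2
      -> return 7
      T(h=1) -> return 7  (same call as traced above)
    -> return 17
    T(h=2) -> return 17  (same call as traced above)
  -> return 37
  T(h=3) -> return 37  (same call as traced above)
-> return 77

Final answer: 77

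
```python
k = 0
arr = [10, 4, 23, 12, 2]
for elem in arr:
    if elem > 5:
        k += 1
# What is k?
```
Trace:
  k=0
  k=1, elem=10
  k=1, elem=4
  k=2, elem=23
  k=3, elem=12
  k=3, elem=2

Final answer: 3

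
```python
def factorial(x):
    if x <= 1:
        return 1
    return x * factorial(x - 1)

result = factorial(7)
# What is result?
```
Call trace:
factorial(x=7)
  factorial(x=6)
    factorial(x=5)
      factorial(x=4)
        factorial(x=3)
          factorial(x=2)
            factorial(x=1)
            -> return 1
          -> return 2
        -> return 6
      -> return 24
    -> return 120
  -> return 720
-> return 5040

Final answer: 5040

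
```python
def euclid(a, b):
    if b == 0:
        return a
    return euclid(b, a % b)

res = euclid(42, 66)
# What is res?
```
Call trace:
euclid(a=42, b=66)
  euclid(a=66, b=42)
    euclid(a=42, b=24)
      euclid(a=24, b=18)
        euclid(a=18, b=6)
          euclid(a=6, b=0)
          -> return 6
        -> return 6
      -> return 6
    -> return 6
  -> return 6
-> return 6

Final answer: 6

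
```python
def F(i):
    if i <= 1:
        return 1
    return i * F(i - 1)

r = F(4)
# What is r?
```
Call trace:
F(i=4)
  F(i=3)
    F(i=2)
      F(i=1)
      -> return 1
    -> return 2
  -> return 6
-> return 24

Final answer: 24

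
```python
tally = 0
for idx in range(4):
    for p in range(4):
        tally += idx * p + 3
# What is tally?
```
Trace:
  tally=0
  tally=3, idx=0, p=0
  tally=6, idx=0, p=1
  tally=9, idx=0, p=2
  tally=12, idx=0, p=3
  tally=15, idx=1, p=0
  tally=19, idx=1, p=1
  tally=24, idx=1, p=2
  tally=30, idx=1, p=3
  tally=33, idx=2, p=0
  tally=38, idx=2, p=1
  tally=45, idx=2, p=2
  tally=54, idx=2, p=3
  tally=57, idx=3, p=0
  tally=63, idx=3, p=1
  tally=72, idx=3, p=2
  tally=84, idx=3, p=3

Final answer: 84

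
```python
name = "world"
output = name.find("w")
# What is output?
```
Trace:
  name='world'
  name='world', output=0

Final answer: 0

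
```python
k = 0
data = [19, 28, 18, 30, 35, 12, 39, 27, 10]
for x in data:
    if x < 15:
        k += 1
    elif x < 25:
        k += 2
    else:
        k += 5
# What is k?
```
Trace:
  k=0
  k=2, x=19
  k=7, x=28
  k=9, x=18
  k=14, x=30
  k=19, x=35
  k=20, x=12
  k=25, x=39
  k=30, x=27
  k=31, x=10

Final answer: 31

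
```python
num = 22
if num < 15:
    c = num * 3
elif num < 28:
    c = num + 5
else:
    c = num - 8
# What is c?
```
Trace:
  num=22
  num=22, c=27

Final answer: 27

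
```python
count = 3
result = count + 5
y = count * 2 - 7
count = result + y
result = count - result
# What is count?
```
Trace:
  count=3
  count=3, result=8
  count=3, result=8, y=-1
  count=7, result=8, y=-1
  count=7, result=-1, y=-1

Final answer: 7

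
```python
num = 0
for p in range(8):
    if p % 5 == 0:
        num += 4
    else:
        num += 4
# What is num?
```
Trace:
  num=0
  num=4, p=0
  num=8, p=1
  num=12, p=2
  num=16, p=3
  num=20, p=4
  num=24, p=5
  num=28, p=6
  num=32, p=7

Final answer: 32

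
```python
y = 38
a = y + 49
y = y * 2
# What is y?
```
Trace:
  y=38
  y=38, a=87
  y=76, a=87

Final answer: 76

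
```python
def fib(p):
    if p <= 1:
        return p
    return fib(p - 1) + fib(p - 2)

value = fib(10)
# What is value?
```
Call trace (a repeated sub-call is expanded the first time; later identical calls just restate its return value):
fib(p=10)
  fib(p=9)
    fib(p=8)
      fib(p=7)
        fib(p=6)
          fib(p=5)
            fib(p=4)
              fib(p=3)
                fib(p=2)
                  fib(p=1)
                  -> return 1
                  fib(p=0)
                  -> return 0
                -> return 1
                fib(p=1)
                -> return 1
              -> return 2
              fib(p=2) -> return 1  (same call as traced above)
            -> return 3
            fib(p=3) -> return 2  (same call as traced above)
          -> return 5
          fib(p=4) -> return 3  (same call as traced above)
        -> return 8
        fib(p=5) -> return 5  (same call as traced above)
      -> return 13
      fib(p=6) -> return 8  (same call as traced above)
    -> return 21
    fib(p=7) -> return 13  (same call as traced above)
  -> return 34
  fib(p=8) -> return 21  (same call as traced above)
-> return 55

Final answer: 55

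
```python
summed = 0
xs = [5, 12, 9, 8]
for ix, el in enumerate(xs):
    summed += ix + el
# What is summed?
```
Trace:
  summed=0
  summed=5, ix=0, el=5
  summed=18, ix=1, el=12
  summed=29, ix=2, el=9
  summed=40, ix=3, el=8

Final answer: 40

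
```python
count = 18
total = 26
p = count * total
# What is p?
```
Trace:
  count=18
  count=18, total=26
  count=18, total=26, p=468

Final answer: 468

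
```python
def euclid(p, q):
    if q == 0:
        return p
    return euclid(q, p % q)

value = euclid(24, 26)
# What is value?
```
Call trace:
euclid(p=24, q=26)
  euclid(p=26, q=24)
    euclid(p=24, q=2)
      euclid(p=2, q=0)
      -> return 2
    -> return 2
  -> return 2
-> return 2

Final answer: 2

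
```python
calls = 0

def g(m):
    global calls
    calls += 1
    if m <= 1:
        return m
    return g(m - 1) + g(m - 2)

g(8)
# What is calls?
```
Call trace (a repeated sub-call is expanded the first time; later identical calls just restate its return value):
g(m=8)
  g(m=7)
    g(m=6)
      g(m=5)
        g(m=4)
          g(m=3)
            g(m=2)
              g(m=1)
              -> return 1
              g(m=0)
              -> return 0
            -> return 1
            g(m=1)
            -> return 1
          -> return 2
          g(m=2) -> return 1  (same call as traced above)
        -> return 3
        g(m=3) -> return 2  (same call as traced above)
      -> return 5
      g(m=4) -> return 3  (same call as traced above)
    -> return 8
    g(m=5) -> return 5  (same call as traced above)
  -> return 13
  g(m=6) -> return 8  (same call as traced above)
-> return 21

calls is incremented once per call, so count the calls in each subtree. Let C(m) = number of calls made by g(m).
C(0) = C(1) = 1 (base case, no recursion); C(m) = 1 + C(m - 1) + C(m - 2) otherwise.
C(2) = 1 + C(1) + C(0) = 1 + 1 + 1 = 3
C(3) = 1 + C(2) + C(1) = 1 + 3 + 1 = 5
C(4) = 1 + C(3) + C(2) = 1 + 5 + 3 = 9
C(5) = 1 + C(4) + C(3) = 1 + 9 + 5 = 15
C(6) = 1 + C(5) + C(4) = 1 + 15 + 9 = 25
C(7) = 1 + C(6) + C(5) = 1 + 25 + 15 = 41
C(8) = 1 + C(7) + C(6) = 1 + 41 + 25 = 67
calls = C(8) = 67

Final answer: 67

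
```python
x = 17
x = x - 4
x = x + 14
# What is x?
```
Trace:
  x=17
  x=13
  x=27

Final answer: 27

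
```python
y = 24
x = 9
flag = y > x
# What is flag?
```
Trace:
  y=24
  y=24, x=9
  y=24, x=9, flag=True

Final answer: True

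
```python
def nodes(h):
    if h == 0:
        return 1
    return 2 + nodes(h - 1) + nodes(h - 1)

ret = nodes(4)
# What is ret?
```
Call trace (a repeated sub-call is expanded the first time; later identical calls just restate its return value):
nodes(h=4)
  nodes(h=3)
    nodes(h=2)
      nodes(h=1)
        nodes(h=0)
        -> return 1
        nodes(h=0)
        -> return 1
      -> return 4
      nodes(h=1) -> return 4  (same call as traced above)
    -> return 10
    nodes(h=2) -> return 10  (same call as traced above)
  -> return 22
  nodes(h=3) -> return 22  (same call as traced above)
-> return 46

Final answer: 46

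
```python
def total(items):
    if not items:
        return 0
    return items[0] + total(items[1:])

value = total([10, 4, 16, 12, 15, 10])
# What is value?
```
Call trace:
total(items=[10, 4, 16, 12, 15, 10])
  total(items=[4, 16, 12, 15, 10])
    total(items=[16, 12, 15, 10])
      total(items=[12, 15, 10])
        total(items=[15, 10])
          total(items=[10])
            total(items=[])
            -> return 0
          -> return 10
        -> return 25
      -> return 37
    -> return 53
  -> return 57
-> return 67

Final answer: 67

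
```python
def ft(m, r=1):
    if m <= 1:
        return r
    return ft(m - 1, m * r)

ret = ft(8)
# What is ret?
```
Call trace:
ft(m=8, r=1)
  ft(m=7, r=8)
    ft(m=6, r=56)
      ft(m=5, r=336)
        ft(m=4, r=1680)
          ft(m=3, r=6720)
            ft(m=2, r=20160)
              ft(m=1, r=40320)
              -> return 40320
            -> return 40320
          -> return 40320
        -> return 40320
      -> return 40320
    -> return 40320
  -> return 40320
-> return 40320

Final answer: 40320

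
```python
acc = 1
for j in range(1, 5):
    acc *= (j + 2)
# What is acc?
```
Trace:
  acc=1
  acc=3, j=1
  acc=12, j=2
  acc=60, j=3
  acc=360, j=4

Final answer: 360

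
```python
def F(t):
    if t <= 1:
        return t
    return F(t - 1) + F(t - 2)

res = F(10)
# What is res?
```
Call trace (a repeated sub-call is expanded the first time; later identical calls just restate its return value):
F(t=10)
  F(t=9)
    F(t=8)
      F(t=7)
        F(t=6)
          F(t=5)
            F(t=4)
              F(t=3)
                F(t=2)
                  F(t=1)
                  -> return 1
                  F(t=0)
                  -> return 0
                -> return 1
                F(t=1)
                -> return 1
              -> return 2
              F(t=2) -> return 1  (same call as traced above)
            -> return 3
            F(t=3) -> return 2  (same call as traced above)
          -> return 5
          F(t=4) -> return 3  (same call as traced above)
        -> return 8
        F(t=5) -> return 5  (same call as traced above)
      -> return 13
      F(t=6) -> return 8  (same call as traced above)
    -> return 21
    F(t=7) -> return 13  (same call as traced above)
  -> return 34
  F(t=8) -> return 21  (same call as traced above)
-> return 55

Final answer: 55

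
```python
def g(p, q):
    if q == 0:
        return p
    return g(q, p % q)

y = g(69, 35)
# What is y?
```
Call trace:
g(p=69, q=35)
  g(p=35, q=34)
    g(p=34, q=1)
      g(p=1, q=0)
      -> return 1
    -> return 1
  -> return 1
-> return 1

Final answer: 1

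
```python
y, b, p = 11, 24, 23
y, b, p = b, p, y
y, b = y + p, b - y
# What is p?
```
Trace:
  y=11, b=24, p=23
  y=24, b=23, p=11
  y=35, b=-1, p=11

Final answer: 11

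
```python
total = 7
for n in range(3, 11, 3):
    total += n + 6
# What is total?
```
Trace:
  total=7
  total=16, n=3
  total=28, n=6
  total=43, n=9

Final answer: 43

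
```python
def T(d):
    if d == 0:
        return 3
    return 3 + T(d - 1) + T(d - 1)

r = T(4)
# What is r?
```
Call trace (a repeated sub-call is expanded the first time; later identical calls just restate its return value):
T(d=4)
  T(d=3)
    T(d=2)
      T(d=1)
        T(d=0)
        -> return 3
        T(d=0)
        -> return 3
      -> return 9
      T(d=1) -> return 9  (same call as traced above)
    -> return 21
    T(d=2) -> return 21  (same call as traced above)
  -> return 45
  T(d=3) -> return 45  (same call as traced above)
-> return 93

Final answer: 93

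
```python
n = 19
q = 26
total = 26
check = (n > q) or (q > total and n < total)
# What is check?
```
Trace:
  n=19
  n=19, q=26
  n=19, q=26, total=26
  n=19, q=26, total=26, check=False

Final answer: False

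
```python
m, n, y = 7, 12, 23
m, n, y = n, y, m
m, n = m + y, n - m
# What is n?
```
Trace:
  m=7, n=12, y=23
  m=12, n=23, y=7
  m=19, n=11, y=7

Final answer: 11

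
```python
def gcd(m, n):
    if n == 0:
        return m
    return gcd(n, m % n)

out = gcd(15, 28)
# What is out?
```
Call trace:
gcd(m=15, n=28)
  gcd(m=28, n=15)
    gcd(m=15, n=13)
      gcd(m=13, n=2)
        gcd(m=2, n=1)
          gcd(m=1, n=0)
          -> return 1
        -> return 1
      -> return 1
    -> return 1
  -> return 1
-> return 1

Final answer: 1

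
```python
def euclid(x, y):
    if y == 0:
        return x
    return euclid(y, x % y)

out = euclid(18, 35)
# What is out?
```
Call trace:
euclid(x=18, y=35)
  euclid(x=35, y=18)
    euclid(x=18, y=17)
      euclid(x=17, y=1)
        euclid(x=1, y=0)
        -> return 1
      -> return 1
    -> return 1
  -> return 1
-> return 1

Final answer: 1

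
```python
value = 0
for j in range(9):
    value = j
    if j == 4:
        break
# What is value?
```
Trace:
  value=0
  value=0, j=0
  value=1, j=1
  value=2, j=2
  value=3, j=3
  value=4, j=4

Final answer: 4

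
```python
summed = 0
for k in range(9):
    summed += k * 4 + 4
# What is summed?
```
Trace:
  summed=0
  summed=4, k=0
  summed=12, k=1
  summed=24, k=2
  summed=40, k=3
  summed=60, k=4
  summed=84, k=5
  summed=112, k=6
  summed=144, k=7
  summed=180, k=8

Final answer: 180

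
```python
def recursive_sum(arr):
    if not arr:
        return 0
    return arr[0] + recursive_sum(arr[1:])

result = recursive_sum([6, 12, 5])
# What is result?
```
Call trace:
recursive_sum(arr=[6, 12, 5])
  recursive_sum(arr=[12, 5])
    recursive_sum(arr=[5])
      recursive_sum(arr=[])
      -> return 0
    -> return 5
  -> return 17
-> return 23

Final answer: 23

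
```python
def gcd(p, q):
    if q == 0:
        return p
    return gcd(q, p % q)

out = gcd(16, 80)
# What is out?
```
Call trace:
gcd(p=16, q=80)
  gcd(p=80, q=16)
    gcd(p=16, q=0)
    -> return 16
  -> return 16
-> return 16

Final answer: 16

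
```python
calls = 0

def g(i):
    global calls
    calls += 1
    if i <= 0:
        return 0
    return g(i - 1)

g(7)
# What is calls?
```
Call trace:
g(i=7)
  g(i=6)
    g(i=5)
      g(i=4)
        g(i=3)
          g(i=2)
            g(i=1)
              g(i=0)
              -> return 0
            -> return 0
          -> return 0
        -> return 0
      -> return 0
    -> return 0
  -> return 0
-> return 0

calls is incremented once per call. g is entered once for each i = 7, 6, 5, 4, 3, 2, 1, 0 (the i <= 0 call returns without recursing), i.e. 7 + 1 calls.
calls = 8

Final answer: 8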